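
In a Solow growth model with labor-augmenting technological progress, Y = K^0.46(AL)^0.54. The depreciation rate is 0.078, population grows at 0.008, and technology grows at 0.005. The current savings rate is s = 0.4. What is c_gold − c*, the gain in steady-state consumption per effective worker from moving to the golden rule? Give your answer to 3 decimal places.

Δc ≈ 0.029

The effective depreciation rate is n + g + δ = 0.008 + 0.005 + 0.078 = 0.091.
Current steady state (s = 0.4): k* = (0.4/0.091)^(1/0.54) ≈ 15.5158, y* = 15.5158^0.46 ≈ 3.5299, c* = (1−0.4)·3.5299 ≈ 2.1179.
At the golden rule the marginal product of capital equals n+g+δ: 0.46·k^(0.46−1) = 0.091. Solving, k_gold = (0.46/0.091)^(1/0.54) ≈ 20.0992.
y_gold = 20.0992^0.46 ≈ 3.9761, c_gold = y_gold − 0.091·k_gold ≈ 2.1471.
Gain: Δc = 2.1471 − 2.1179 ≈ 0.0292.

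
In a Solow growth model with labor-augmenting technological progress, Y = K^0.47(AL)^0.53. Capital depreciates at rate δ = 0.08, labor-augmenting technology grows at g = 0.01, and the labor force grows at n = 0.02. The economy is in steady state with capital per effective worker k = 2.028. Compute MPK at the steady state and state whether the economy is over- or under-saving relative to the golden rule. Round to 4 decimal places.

Break-even investment rate: n + g + δ = 0.02 + 0.01 + 0.08 = 0.11.
MPK = 0.47·k^(0.47−1) = 0.47·2.028^(-0.53) ≈ 0.3231.
MPK > 0.11, so the economy is dynamically efficient (under-saving).

under-saving; MPK ≈ 0.3231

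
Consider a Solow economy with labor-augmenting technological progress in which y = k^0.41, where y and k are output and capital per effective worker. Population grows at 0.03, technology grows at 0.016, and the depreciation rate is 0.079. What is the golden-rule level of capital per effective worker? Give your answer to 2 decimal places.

n + g + δ = 0.03 + 0.016 + 0.079 = 0.125.
Maximizing c = f(k) − (n+g+δ)·k gives f'(k) = n+g+δ, i.e. 0.41·k^(0.41−1) = 0.125, so k_gold = (0.41/0.125)^(1/0.59) ≈ 7.4879.

k_gold ≈ 7.49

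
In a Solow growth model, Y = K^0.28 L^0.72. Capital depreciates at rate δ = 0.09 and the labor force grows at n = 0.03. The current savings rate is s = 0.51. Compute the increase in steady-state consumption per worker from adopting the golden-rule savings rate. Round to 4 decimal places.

Break-even investment rate: n + δ = 0.03 + 0.09 = 0.12.
Current steady state (s = 0.51): k* = (0.51/0.12)^(1/0.72) ≈ 7.4604, y* = 7.4604^0.28 ≈ 1.7554, c* = (1−0.51)·1.7554 ≈ 0.8601.
Setting f'(k) = n+δ gives 0.28·k^(0.28−1) = 0.12, hence k_gold = (0.28/0.12)^(1/0.72) ≈ 3.2440.
y_gold = 3.2440^0.28 ≈ 1.3903, c_gold = y_gold − 0.12·k_gold ≈ 1.0010.
Gain: Δc = 1.0010 − 0.8601 ≈ 0.1409.

Δc ≈ 0.1409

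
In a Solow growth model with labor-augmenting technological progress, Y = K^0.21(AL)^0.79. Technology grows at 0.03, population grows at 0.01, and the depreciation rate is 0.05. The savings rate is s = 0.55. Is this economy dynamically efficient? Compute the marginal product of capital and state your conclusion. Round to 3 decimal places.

The effective depreciation rate is n + g + δ = 0.01 + 0.03 + 0.05 = 0.09.
Steady-state k*: s·k^0.21 = 0.09·k gives k* = (0.55/0.09)^(1/0.79) ≈ 9.8876.
MPK = 0.21·9.8876^(-0.79) ≈ 0.0344.
MPK < n+g+δ = 0.09, so the economy is dynamically inefficient (over-saving).

dynamically inefficient; MPK ≈ 0.034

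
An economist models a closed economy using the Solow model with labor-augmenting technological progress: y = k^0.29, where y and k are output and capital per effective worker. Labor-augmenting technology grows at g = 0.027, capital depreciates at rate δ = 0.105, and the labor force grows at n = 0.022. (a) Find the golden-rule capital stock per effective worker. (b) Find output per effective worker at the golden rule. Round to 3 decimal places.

The effective depreciation rate is n + g + δ = 0.022 + 0.027 + 0.105 = 0.154.
Setting f'(k) = n+g+δ gives 0.29·k^(0.29−1) = 0.154, hence k_gold = (0.29/0.154)^(1/0.71) ≈ 2.4387.
y_gold = 2.4387^0.29 ≈ 1.2950.

(a) k_gold ≈ 2.439; (b) y_gold ≈ 1.295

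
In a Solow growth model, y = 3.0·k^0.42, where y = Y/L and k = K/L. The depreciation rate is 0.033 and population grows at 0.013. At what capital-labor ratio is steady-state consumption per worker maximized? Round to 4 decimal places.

k_gold ≈ 301.0528

Break-even investment rate: n + δ = 0.013 + 0.033 = 0.046.
Maximizing c = f(k) − (n+δ)·k gives f'(k) = n+δ, i.e. 0.42·3.0·k^(0.42−1) = 0.046, so k_gold = (0.42·3.0/0.046)^(1/0.58) ≈ 301.0528.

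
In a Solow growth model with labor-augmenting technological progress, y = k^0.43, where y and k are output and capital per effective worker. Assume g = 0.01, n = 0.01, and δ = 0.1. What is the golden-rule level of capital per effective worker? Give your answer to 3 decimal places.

Capital per effective worker breaks even when investment replaces (n + g + δ)·k; here n + g + δ = 0.12.
Setting f'(k) = n+g+δ gives 0.43·k^(0.43−1) = 0.12, hence k_gold = (0.43/0.12)^(1/0.57) ≈ 9.3850.

k_gold ≈ 9.385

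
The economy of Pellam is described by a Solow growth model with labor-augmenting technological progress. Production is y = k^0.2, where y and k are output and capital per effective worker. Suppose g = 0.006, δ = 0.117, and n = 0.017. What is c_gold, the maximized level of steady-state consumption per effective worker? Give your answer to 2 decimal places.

The effective depreciation rate is n + g + δ = 0.017 + 0.006 + 0.117 = 0.14.
At the golden rule the marginal product of capital equals n+g+δ: 0.2·k^(0.2−1) = 0.14. Solving, k_gold = (0.2/0.14)^(1/0.8) ≈ 1.5618.
y_gold = 1.5618^0.2 ≈ 1.0933.
c_gold = y_gold − (n+g+δ)·k_gold = 1.0933 − 0.14·1.5618 ≈ 0.8746.

c_gold ≈ 0.87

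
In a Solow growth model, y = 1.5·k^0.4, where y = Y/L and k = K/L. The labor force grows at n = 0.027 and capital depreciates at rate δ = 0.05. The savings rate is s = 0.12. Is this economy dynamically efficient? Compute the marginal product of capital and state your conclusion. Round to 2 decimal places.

n + δ = 0.027 + 0.05 = 0.077.
Steady-state k*: s·A·k^0.4 = 0.077·k gives k* = (0.12·1.5/0.077)^(1/0.6) ≈ 4.1175.
MPK = 0.4·1.5·4.1175^(-0.6) ≈ 0.2567.
MPK > n+δ = 0.077, so the economy is dynamically efficient (under-saving).

dynamically efficient; MPK ≈ 0.26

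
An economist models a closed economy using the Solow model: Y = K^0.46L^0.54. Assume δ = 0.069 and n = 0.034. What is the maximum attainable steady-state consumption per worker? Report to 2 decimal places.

c_gold ≈ 1.93

Break-even investment rate: n + δ = 0.034 + 0.069 = 0.103.
Golden rule sets MPK = n+δ: 0.46·k^(0.46−1) = 0.103, so k_gold = (0.46/0.103)^(1/0.54) ≈ 15.9793.
y_gold = 15.9793^0.46 ≈ 3.5780.
c_gold = y_gold − (n+δ)·k_gold = 3.5780 − 0.103·15.9793 ≈ 1.9321.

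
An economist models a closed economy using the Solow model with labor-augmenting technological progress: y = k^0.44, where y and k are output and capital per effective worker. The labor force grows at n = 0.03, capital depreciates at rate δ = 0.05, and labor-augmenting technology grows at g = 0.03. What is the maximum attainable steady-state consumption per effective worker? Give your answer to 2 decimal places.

n + g + δ = 0.03 + 0.03 + 0.05 = 0.11.
Golden rule sets MPK = n+g+δ: 0.44·k^(0.44−1) = 0.11, so k_gold = (0.44/0.11)^(1/0.56) ≈ 11.8880.
y_gold = 11.8880^0.44 ≈ 2.9720.
c_gold = y_gold − (n+g+δ)·k_gold = 2.9720 − 0.11·11.8880 ≈ 1.6643.

c_gold ≈ 1.66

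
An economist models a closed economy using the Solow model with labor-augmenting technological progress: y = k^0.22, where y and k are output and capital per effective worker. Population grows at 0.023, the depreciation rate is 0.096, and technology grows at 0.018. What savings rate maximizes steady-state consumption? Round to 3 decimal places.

Break-even investment rate: n + g + δ = 0.023 + 0.018 + 0.096 = 0.137.
At the golden rule MPK = n+g+δ, and in any Cobb-Douglas steady state s = (n+g+δ)·k/y = MPK·k/y = capital's share 0.22.

s_gold = 0.220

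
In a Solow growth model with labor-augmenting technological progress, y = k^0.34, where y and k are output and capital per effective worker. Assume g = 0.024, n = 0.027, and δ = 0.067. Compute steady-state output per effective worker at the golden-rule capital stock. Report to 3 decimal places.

Break-even investment rate: n + g + δ = 0.027 + 0.024 + 0.067 = 0.118.
Maximizing c = f(k) − (n+g+δ)·k gives f'(k) = n+g+δ, i.e. 0.34·k^(0.34−1) = 0.118, so k_gold = (0.34/0.118)^(1/0.66) ≈ 4.9700.
Output: y_gold = k_gold^0.34 = 4.9700^0.34 ≈ 1.7249.

y_gold ≈ 1.725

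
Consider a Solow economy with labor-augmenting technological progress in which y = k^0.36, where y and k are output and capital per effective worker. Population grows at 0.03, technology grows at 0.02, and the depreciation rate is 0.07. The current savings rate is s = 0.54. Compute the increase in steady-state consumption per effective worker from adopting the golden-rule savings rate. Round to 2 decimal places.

n + g + δ = 0.03 + 0.02 + 0.07 = 0.12.
Current steady state (s = 0.54): k* = (0.54/0.12)^(1/0.64) ≈ 10.4868, y* = 10.4868^0.36 ≈ 2.3304, c* = (1−0.54)·2.3304 ≈ 1.0720.
Setting f'(k) = n+g+δ gives 0.36·k^(0.36−1) = 0.12, hence k_gold = (0.36/0.12)^(1/0.64) ≈ 5.5655.
y_gold = 5.5655^0.36 ≈ 1.8552, c_gold = y_gold − 0.12·k_gold ≈ 1.1873.
Gain: Δc = 1.1873 − 1.0720 ≈ 0.1153.

Δc ≈ 0.12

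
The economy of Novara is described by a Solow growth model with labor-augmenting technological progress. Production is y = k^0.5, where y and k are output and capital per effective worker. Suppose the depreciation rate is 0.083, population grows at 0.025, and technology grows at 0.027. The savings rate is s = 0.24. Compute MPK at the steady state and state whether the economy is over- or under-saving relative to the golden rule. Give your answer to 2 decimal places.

under-saving; MPK ≈ 0.28

n + g + δ = 0.025 + 0.027 + 0.083 = 0.135.
Steady-state k*: s·k^0.5 = 0.135·k gives k* = (0.24/0.135)^(1/0.5) ≈ 3.1605.
MPK = 0.5·3.1605^(-0.5) ≈ 0.2812.
MPK > n+g+δ = 0.135, so the economy is dynamically efficient (under-saving).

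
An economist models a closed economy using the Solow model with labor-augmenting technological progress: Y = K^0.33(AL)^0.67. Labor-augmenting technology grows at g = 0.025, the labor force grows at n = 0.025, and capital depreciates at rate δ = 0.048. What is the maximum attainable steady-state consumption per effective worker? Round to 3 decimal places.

The effective depreciation rate is n + g + δ = 0.025 + 0.025 + 0.048 = 0.098.
At the golden rule the marginal product of capital equals n+g+δ: 0.33·k^(0.33−1) = 0.098. Solving, k_gold = (0.33/0.098)^(1/0.67) ≈ 6.1235.
y_gold = 6.1235^0.33 ≈ 1.8185.
c_gold = y_gold − (n+g+δ)·k_gold = 1.8185 − 0.098·6.1235 ≈ 1.2184.

c_gold ≈ 1.218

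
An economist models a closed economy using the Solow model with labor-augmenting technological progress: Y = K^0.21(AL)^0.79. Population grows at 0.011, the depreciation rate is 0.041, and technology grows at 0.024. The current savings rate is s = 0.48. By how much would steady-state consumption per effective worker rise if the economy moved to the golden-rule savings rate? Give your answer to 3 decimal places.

Δc ≈ 0.186

Break-even investment rate: n + g + δ = 0.011 + 0.024 + 0.041 = 0.076.
Current steady state (s = 0.48): k* = (0.48/0.076)^(1/0.79) ≈ 10.3086, y* = 10.3086^0.21 ≈ 1.6322, c* = (1−0.48)·1.6322 ≈ 0.8487.
Maximizing c = f(k) − (n+g+δ)·k gives f'(k) = n+g+δ, i.e. 0.21·k^(0.21−1) = 0.076, so k_gold = (0.21/0.076)^(1/0.79) ≈ 3.6203.
y_gold = 3.6203^0.21 ≈ 1.3102, c_gold = y_gold − 0.076·k_gold ≈ 1.0351.
Gain: Δc = 1.0351 − 0.8487 ≈ 0.1863.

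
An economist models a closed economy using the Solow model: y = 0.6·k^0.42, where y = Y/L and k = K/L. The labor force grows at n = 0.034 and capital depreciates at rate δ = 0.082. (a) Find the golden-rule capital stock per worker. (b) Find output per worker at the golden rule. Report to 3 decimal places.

Capital per worker breaks even when investment replaces (n + δ)·k; here n + δ = 0.116.
Maximizing c = f(k) − (n+δ)·k gives f'(k) = n+δ, i.e. 0.42·0.6·k^(0.42−1) = 0.116, so k_gold = (0.42·0.6/0.116)^(1/0.58) ≈ 3.8101.
y_gold = 0.6·3.8101^0.42 ≈ 1.0523.

(a) k_gold ≈ 3.810; (b) y_gold ≈ 1.052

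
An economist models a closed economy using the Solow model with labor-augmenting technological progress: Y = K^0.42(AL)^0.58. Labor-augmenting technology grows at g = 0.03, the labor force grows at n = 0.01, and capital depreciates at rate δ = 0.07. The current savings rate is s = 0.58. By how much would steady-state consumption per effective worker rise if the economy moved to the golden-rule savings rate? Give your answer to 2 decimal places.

Δc ≈ 0.13

n + g + δ = 0.01 + 0.03 + 0.07 = 0.11.
Current steady state (s = 0.58): k* = (0.58/0.11)^(1/0.58) ≈ 17.5747, y* = 17.5747^0.42 ≈ 3.3331, c* = (1−0.58)·3.3331 ≈ 1.3999.
Maximizing c = f(k) − (n+g+δ)·k gives f'(k) = n+g+δ, i.e. 0.42·k^(0.42−1) = 0.11, so k_gold = (0.42/0.11)^(1/0.58) ≈ 10.0740.
y_gold = 10.0740^0.42 ≈ 2.6384, c_gold = y_gold − 0.11·k_gold ≈ 1.5303.
Gain: Δc = 1.5303 − 1.3999 ≈ 0.1304.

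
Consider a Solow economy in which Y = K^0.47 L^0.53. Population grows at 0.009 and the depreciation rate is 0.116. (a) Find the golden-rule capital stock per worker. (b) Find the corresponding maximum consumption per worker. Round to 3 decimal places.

(a) k_gold ≈ 12.169; (b) c_gold ≈ 1.715

n + δ = 0.009 + 0.116 = 0.125.
Golden rule sets MPK = n+δ: 0.47·k^(0.47−1) = 0.125, so k_gold = (0.47/0.125)^(1/0.53) ≈ 12.1691.
y_gold = 12.1691^0.47 ≈ 3.2365; c_gold = y_gold − 0.125·k_gold ≈ 1.7153.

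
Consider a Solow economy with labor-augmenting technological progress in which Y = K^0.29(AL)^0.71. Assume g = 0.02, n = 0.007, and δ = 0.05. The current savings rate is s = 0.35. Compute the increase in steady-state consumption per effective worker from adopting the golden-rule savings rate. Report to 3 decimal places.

The effective depreciation rate is n + g + δ = 0.007 + 0.02 + 0.05 = 0.077.
Current steady state (s = 0.35): k* = (0.35/0.077)^(1/0.71) ≈ 8.4366, y* = 8.4366^0.29 ≈ 1.8560, c* = (1−0.35)·1.8560 ≈ 1.2064.
Setting f'(k) = n+g+δ gives 0.29·k^(0.29−1) = 0.077, hence k_gold = (0.29/0.077)^(1/0.71) ≈ 6.4735.
y_gold = 6.4735^0.29 ≈ 1.7188, c_gold = y_gold − 0.077·k_gold ≈ 1.2204.
Gain: Δc = 1.2204 − 1.2064 ≈ 0.0139.

Δc ≈ 0.014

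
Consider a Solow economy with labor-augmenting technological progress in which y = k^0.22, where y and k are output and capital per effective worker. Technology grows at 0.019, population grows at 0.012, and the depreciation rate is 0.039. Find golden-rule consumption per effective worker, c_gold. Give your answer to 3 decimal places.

Capital per effective worker breaks even when investment replaces (n + g + δ)·k; here n + g + δ = 0.07.
Golden rule sets MPK = n+g+δ: 0.22·k^(0.22−1) = 0.07, so k_gold = (0.22/0.07)^(1/0.78) ≈ 4.3411.
y_gold = 4.3411^0.22 ≈ 1.3812.
c_gold = y_gold − (n+g+δ)·k_gold = 1.3812 − 0.07·4.3411 ≈ 1.0774.

c_gold ≈ 1.077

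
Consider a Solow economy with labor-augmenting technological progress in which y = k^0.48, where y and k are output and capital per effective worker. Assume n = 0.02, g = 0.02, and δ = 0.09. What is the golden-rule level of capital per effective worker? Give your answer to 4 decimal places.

k_gold ≈ 12.3298

Capital per effective worker breaks even when investment replaces (n + g + δ)·k; here n + g + δ = 0.13.
Setting f'(k) = n+g+δ gives 0.48·k^(0.48−1) = 0.13, hence k_gold = (0.48/0.13)^(1/0.52) ≈ 12.3298.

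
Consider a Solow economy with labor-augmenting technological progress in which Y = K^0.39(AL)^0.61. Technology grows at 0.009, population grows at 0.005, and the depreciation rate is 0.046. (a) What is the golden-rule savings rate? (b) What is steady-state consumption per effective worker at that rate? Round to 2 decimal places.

Capital per effective worker breaks even when investment replaces (n + g + δ)·k; here n + g + δ = 0.06.
For Cobb-Douglas, s_gold equals capital's share: s_gold = 0.39.
Setting f'(k) = n+g+δ gives 0.39·k^(0.39−1) = 0.06, hence k_gold = (0.39/0.06)^(1/0.61) ≈ 21.5102.
y_gold = 21.5102^0.39 ≈ 3.3093; c_gold = (1−0.39)·y_gold ≈ 2.0187.

(a) s_gold = 0.39; (b) c_gold ≈ 2.02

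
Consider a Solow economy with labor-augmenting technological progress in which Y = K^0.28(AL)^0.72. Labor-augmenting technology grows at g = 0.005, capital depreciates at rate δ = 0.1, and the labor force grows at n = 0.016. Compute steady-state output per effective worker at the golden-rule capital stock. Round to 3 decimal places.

y_gold ≈ 1.386

The effective depreciation rate is n + g + δ = 0.016 + 0.005 + 0.1 = 0.121.
At the golden rule the marginal product of capital equals n+g+δ: 0.28·k^(0.28−1) = 0.121. Solving, k_gold = (0.28/0.121)^(1/0.72) ≈ 3.2068.
Output: y_gold = k_gold^0.28 = 3.2068^0.28 ≈ 1.3858.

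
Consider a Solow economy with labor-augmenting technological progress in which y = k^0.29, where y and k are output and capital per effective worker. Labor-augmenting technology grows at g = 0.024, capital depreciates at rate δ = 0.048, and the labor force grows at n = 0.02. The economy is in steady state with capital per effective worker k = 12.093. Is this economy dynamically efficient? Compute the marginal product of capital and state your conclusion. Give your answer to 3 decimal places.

dynamically inefficient; MPK ≈ 0.049

The effective depreciation rate is n + g + δ = 0.02 + 0.024 + 0.048 = 0.092.
MPK = 0.29·k^(0.29−1) = 0.29·12.093^(-0.71) ≈ 0.0494.
MPK < 0.092, so the economy is dynamically inefficient (over-saving).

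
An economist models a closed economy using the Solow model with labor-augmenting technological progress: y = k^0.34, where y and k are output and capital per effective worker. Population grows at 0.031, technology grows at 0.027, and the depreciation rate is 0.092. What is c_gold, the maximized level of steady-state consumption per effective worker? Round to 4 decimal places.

c_gold ≈ 1.0061

Capital per effective worker breaks even when investment replaces (n + g + δ)·k; here n + g + δ = 0.15.
At the golden rule the marginal product of capital equals n+g+δ: 0.34·k^(0.34−1) = 0.15. Solving, k_gold = (0.34/0.15)^(1/0.66) ≈ 3.4551.
y_gold = 3.4551^0.34 ≈ 1.5243.
c_gold = y_gold − (n+g+δ)·k_gold = 1.5243 − 0.15·3.4551 ≈ 1.0061.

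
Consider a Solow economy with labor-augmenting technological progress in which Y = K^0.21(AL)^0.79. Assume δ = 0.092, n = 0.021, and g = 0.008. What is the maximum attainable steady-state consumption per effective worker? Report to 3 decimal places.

c_gold ≈ 0.915

n + g + δ = 0.021 + 0.008 + 0.092 = 0.121.
Setting f'(k) = n+g+δ gives 0.21·k^(0.21−1) = 0.121, hence k_gold = (0.21/0.121)^(1/0.79) ≈ 2.0095.
y_gold = 2.0095^0.21 ≈ 1.1578.
c_gold = y_gold − (n+g+δ)·k_gold = 1.1578 − 0.121·2.0095 ≈ 0.9147.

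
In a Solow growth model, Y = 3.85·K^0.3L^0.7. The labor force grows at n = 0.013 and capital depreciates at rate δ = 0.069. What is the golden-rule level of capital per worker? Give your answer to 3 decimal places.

k_gold ≈ 43.762

Break-even investment rate: n + δ = 0.013 + 0.069 = 0.082.
At the golden rule the marginal product of capital equals n+δ: 0.3·3.85·k^(0.3−1) = 0.082. Solving, k_gold = (0.3·3.85/0.082)^(1/0.7) ≈ 43.7620.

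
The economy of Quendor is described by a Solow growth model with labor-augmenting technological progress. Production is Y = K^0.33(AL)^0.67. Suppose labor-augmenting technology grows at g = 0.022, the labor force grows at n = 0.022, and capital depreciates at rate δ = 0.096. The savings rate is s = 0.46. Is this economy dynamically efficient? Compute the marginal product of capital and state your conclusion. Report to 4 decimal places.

Capital per effective worker breaks even when investment replaces (n + g + δ)·k; here n + g + δ = 0.14.
Steady-state k*: s·k^0.33 = 0.14·k gives k* = (0.46/0.14)^(1/0.67) ≈ 5.9032.
MPK = 0.33·5.9032^(-0.67) ≈ 0.1004.
MPK < n+g+δ = 0.14, so the economy is dynamically inefficient (over-saving).

dynamically inefficient; MPK ≈ 0.1004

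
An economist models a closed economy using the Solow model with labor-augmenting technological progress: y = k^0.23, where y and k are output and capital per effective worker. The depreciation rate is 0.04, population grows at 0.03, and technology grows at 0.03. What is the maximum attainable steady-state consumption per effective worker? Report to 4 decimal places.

c_gold ≈ 0.9875

Capital per effective worker breaks even when investment replaces (n + g + δ)·k; here n + g + δ = 0.1.
Golden rule sets MPK = n+g+δ: 0.23·k^(0.23−1) = 0.1, so k_gold = (0.23/0.1)^(1/0.77) ≈ 2.9497.
y_gold = 2.9497^0.23 ≈ 1.2825.
c_gold = y_gold − (n+g+δ)·k_gold = 1.2825 − 0.1·2.9497 ≈ 0.9875.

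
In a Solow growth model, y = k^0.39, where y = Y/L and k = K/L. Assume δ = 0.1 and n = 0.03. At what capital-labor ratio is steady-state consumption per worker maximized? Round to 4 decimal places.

Capital per worker breaks even when investment replaces (n + δ)·k; here n + δ = 0.13.
Maximizing c = f(k) − (n+δ)·k gives f'(k) = n+δ, i.e. 0.39·k^(0.39−1) = 0.13, so k_gold = (0.39/0.13)^(1/0.61) ≈ 6.0557.

k_gold ≈ 6.0557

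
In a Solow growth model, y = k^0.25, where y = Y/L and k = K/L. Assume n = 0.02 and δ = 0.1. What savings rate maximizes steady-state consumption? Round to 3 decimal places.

Capital per worker breaks even when investment replaces (n + δ)·k; here n + δ = 0.12.
At the golden rule MPK = n+δ, and in any Cobb-Douglas steady state s = (n+δ)·k/y = MPK·k/y = capital's share 0.25.

s_gold = 0.250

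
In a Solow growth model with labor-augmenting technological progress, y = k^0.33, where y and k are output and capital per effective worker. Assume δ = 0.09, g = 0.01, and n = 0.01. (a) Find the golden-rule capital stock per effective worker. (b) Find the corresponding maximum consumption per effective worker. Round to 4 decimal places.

Capital per effective worker breaks even when investment replaces (n + g + δ)·k; here n + g + δ = 0.11.
Maximizing c = f(k) − (n+g+δ)·k gives f'(k) = n+g+δ, i.e. 0.33·k^(0.33−1) = 0.11, so k_gold = (0.33/0.11)^(1/0.67) ≈ 5.1537.
y_gold = 5.1537^0.33 ≈ 1.7179; c_gold = y_gold − 0.11·k_gold ≈ 1.1510.

(a) k_gold ≈ 5.1537; (b) c_gold ≈ 1.1510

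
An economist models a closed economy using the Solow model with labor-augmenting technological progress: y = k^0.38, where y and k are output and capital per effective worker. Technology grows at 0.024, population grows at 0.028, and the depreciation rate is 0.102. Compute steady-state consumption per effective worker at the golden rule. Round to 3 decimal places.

c_gold ≈ 1.078

Capital per effective worker breaks even when investment replaces (n + g + δ)·k; here n + g + δ = 0.154.
Setting f'(k) = n+g+δ gives 0.38·k^(0.38−1) = 0.154, hence k_gold = (0.38/0.154)^(1/0.62) ≈ 4.2922.
y_gold = 4.2922^0.38 ≈ 1.7395.
c_gold = y_gold − (n+g+δ)·k_gold = 1.7395 − 0.154·4.2922 ≈ 1.0785.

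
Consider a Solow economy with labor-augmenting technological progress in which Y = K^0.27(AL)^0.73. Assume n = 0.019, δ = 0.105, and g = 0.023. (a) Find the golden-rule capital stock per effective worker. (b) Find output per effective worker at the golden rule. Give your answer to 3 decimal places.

(a) k_gold ≈ 2.300; (b) y_gold ≈ 1.252

The effective depreciation rate is n + g + δ = 0.019 + 0.023 + 0.105 = 0.147.
Setting f'(k) = n+g+δ gives 0.27·k^(0.27−1) = 0.147, hence k_gold = (0.27/0.147)^(1/0.73) ≈ 2.2999.
y_gold = 2.2999^0.27 ≈ 1.2522.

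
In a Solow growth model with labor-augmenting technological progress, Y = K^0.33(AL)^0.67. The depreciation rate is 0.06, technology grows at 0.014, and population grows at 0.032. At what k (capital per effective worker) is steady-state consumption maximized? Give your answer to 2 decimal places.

k_gold ≈ 5.45

n + g + δ = 0.032 + 0.014 + 0.06 = 0.106.
At the golden rule the marginal product of capital equals n+g+δ: 0.33·k^(0.33−1) = 0.106. Solving, k_gold = (0.33/0.106)^(1/0.67) ≈ 5.4467.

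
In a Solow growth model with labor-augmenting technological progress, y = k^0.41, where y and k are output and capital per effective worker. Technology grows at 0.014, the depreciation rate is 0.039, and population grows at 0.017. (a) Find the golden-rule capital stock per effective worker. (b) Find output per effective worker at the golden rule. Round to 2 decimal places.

(a) k_gold ≈ 20.01; (b) y_gold ≈ 3.42

Break-even investment rate: n + g + δ = 0.017 + 0.014 + 0.039 = 0.07.
Golden rule sets MPK = n+g+δ: 0.41·k^(0.41−1) = 0.07, so k_gold = (0.41/0.07)^(1/0.59) ≈ 20.0061.
y_gold = 20.0061^0.41 ≈ 3.4157.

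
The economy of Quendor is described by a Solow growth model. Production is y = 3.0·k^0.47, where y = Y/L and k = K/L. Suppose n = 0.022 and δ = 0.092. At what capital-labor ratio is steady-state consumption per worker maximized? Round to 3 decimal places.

n + δ = 0.022 + 0.092 = 0.114.
Maximizing c = f(k) − (n+δ)·k gives f'(k) = n+δ, i.e. 0.47·3.0·k^(0.47−1) = 0.114, so k_gold = (0.47·3.0/0.114)^(1/0.53) ≈ 115.0722.

k_gold ≈ 115.072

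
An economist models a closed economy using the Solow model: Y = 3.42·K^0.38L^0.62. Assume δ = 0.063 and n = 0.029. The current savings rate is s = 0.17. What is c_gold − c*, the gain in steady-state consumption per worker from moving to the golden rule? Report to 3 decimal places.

n + δ = 0.029 + 0.063 = 0.092.
Current steady state (s = 0.17): k* = (0.17·3.42/0.092)^(1/0.62) ≈ 19.5628, y* = 3.42·19.5628^0.38 ≈ 10.5869, c* = (1−0.17)·10.5869 ≈ 8.7871.
Maximizing c = f(k) − (n+δ)·k gives f'(k) = n+δ, i.e. 0.38·3.42·k^(0.38−1) = 0.092, so k_gold = (0.38·3.42/0.092)^(1/0.62) ≈ 71.5936.
y_gold = 3.42·71.5936^0.38 ≈ 17.3332, c_gold = y_gold − 0.092·k_gold ≈ 10.7466.
Gain: Δc = 10.7466 − 8.7871 ≈ 1.9594.

Δc ≈ 1.959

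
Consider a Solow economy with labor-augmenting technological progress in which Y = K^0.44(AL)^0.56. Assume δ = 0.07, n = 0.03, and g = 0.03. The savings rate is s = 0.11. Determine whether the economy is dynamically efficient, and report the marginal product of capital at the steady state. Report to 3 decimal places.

dynamically efficient; MPK ≈ 0.520

Capital per effective worker breaks even when investment replaces (n + g + δ)·k; here n + g + δ = 0.13.
Steady-state k*: s·k^0.44 = 0.13·k gives k* = (0.11/0.13)^(1/0.56) ≈ 0.7421.
MPK = 0.44·0.7421^(-0.56) ≈ 0.5200.
MPK > n+g+δ = 0.13, so the economy is dynamically efficient (under-saving).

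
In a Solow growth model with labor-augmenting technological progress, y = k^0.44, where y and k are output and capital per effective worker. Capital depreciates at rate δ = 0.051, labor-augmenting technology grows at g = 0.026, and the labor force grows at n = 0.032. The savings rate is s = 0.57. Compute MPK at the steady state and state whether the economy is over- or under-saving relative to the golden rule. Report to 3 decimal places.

over-saving; MPK ≈ 0.084

Capital per effective worker breaks even when investment replaces (n + g + δ)·k; here n + g + δ = 0.109.
Steady-state k*: s·k^0.44 = 0.109·k gives k* = (0.57/0.109)^(1/0.56) ≈ 19.1842.
MPK = 0.44·19.1842^(-0.56) ≈ 0.0841.
MPK < n+g+δ = 0.109, so the economy is dynamically inefficient (over-saving).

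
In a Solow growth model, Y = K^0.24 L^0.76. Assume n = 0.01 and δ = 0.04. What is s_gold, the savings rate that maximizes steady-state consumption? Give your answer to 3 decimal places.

s_gold = 0.240

Capital per worker breaks even when investment replaces (n + δ)·k; here n + δ = 0.05.
At the golden rule MPK = n+δ, and in any Cobb-Douglas steady state s = (n+δ)·k/y = MPK·k/y = capital's share 0.24.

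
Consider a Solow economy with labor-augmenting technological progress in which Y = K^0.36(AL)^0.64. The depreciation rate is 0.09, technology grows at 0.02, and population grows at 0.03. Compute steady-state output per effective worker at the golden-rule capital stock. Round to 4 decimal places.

y_gold ≈ 1.7011

Break-even investment rate: n + g + δ = 0.03 + 0.02 + 0.09 = 0.14.
Maximizing c = f(k) − (n+g+δ)·k gives f'(k) = n+g+δ, i.e. 0.36·k^(0.36−1) = 0.14, so k_gold = (0.36/0.14)^(1/0.64) ≈ 4.3742.
Output: y_gold = k_gold^0.36 = 4.3742^0.36 ≈ 1.7011.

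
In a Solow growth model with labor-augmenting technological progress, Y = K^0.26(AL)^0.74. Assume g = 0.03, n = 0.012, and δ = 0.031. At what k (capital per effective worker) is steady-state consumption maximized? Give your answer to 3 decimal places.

k_gold ≈ 5.565

n + g + δ = 0.012 + 0.03 + 0.031 = 0.073.
Maximizing c = f(k) − (n+g+δ)·k gives f'(k) = n+g+δ, i.e. 0.26·k^(0.26−1) = 0.073, so k_gold = (0.26/0.073)^(1/0.74) ≈ 5.5651.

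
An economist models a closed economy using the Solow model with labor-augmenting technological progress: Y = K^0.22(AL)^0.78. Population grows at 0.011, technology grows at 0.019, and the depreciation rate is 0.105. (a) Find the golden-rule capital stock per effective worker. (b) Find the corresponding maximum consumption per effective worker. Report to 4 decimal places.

n + g + δ = 0.011 + 0.019 + 0.105 = 0.135.
At the golden rule the marginal product of capital equals n+g+δ: 0.22·k^(0.22−1) = 0.135. Solving, k_gold = (0.22/0.135)^(1/0.78) ≈ 1.8703.
y_gold = 1.8703^0.22 ≈ 1.1477; c_gold = y_gold − 0.135·k_gold ≈ 0.8952.

(a) k_gold ≈ 1.8703; (b) c_gold ≈ 0.8952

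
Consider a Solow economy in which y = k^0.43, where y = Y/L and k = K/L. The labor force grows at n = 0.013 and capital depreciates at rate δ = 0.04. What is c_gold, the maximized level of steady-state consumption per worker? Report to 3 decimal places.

c_gold ≈ 2.765

The effective depreciation rate is n + δ = 0.013 + 0.04 = 0.053.
Setting f'(k) = n+δ gives 0.43·k^(0.43−1) = 0.053, hence k_gold = (0.43/0.053)^(1/0.57) ≈ 39.3618.
y_gold = 39.3618^0.43 ≈ 4.8516.
c_gold = y_gold − (n+δ)·k_gold = 4.8516 − 0.053·39.3618 ≈ 2.7654.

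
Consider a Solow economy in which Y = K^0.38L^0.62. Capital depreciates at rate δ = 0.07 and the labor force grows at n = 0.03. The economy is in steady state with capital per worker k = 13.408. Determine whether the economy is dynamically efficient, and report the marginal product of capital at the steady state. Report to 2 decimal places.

dynamically inefficient; MPK ≈ 0.08

Capital per worker breaks even when investment replaces (n + δ)·k; here n + δ = 0.1.
MPK = 0.38·k^(0.38−1) = 0.38·13.408^(-0.62) ≈ 0.0760.
MPK < 0.1, so the economy is dynamically inefficient (over-saving).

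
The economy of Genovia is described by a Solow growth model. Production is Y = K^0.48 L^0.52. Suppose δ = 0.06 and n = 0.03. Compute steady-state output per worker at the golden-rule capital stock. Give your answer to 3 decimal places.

Capital per worker breaks even when investment replaces (n + δ)·k; here n + δ = 0.09.
Maximizing c = f(k) − (n+δ)·k gives f'(k) = n+δ, i.e. 0.48·k^(0.48−1) = 0.09, so k_gold = (0.48/0.09)^(1/0.52) ≈ 25.0077.
Output: y_gold = k_gold^0.48 = 25.0077^0.48 ≈ 4.6890.

y_gold ≈ 4.689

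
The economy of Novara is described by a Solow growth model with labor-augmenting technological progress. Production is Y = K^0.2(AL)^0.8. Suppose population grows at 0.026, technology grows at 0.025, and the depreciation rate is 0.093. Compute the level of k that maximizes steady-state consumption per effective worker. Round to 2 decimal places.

k_gold ≈ 1.51

n + g + δ = 0.026 + 0.025 + 0.093 = 0.144.
Golden rule sets MPK = n+g+δ: 0.2·k^(0.2−1) = 0.144, so k_gold = (0.2/0.144)^(1/0.8) ≈ 1.5078.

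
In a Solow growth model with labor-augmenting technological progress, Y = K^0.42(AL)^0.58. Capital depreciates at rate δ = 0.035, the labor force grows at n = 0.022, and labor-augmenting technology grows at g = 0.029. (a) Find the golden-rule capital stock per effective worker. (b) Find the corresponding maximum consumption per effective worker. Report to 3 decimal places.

n + g + δ = 0.022 + 0.029 + 0.035 = 0.086.
Maximizing c = f(k) − (n+g+δ)·k gives f'(k) = n+g+δ, i.e. 0.42·k^(0.42−1) = 0.086, so k_gold = (0.42/0.086)^(1/0.58) ≈ 15.3993.
y_gold = 15.3993^0.42 ≈ 3.1532; c_gold = y_gold − 0.086·k_gold ≈ 1.8289.

(a) k_gold ≈ 15.399; (b) c_gold ≈ 1.829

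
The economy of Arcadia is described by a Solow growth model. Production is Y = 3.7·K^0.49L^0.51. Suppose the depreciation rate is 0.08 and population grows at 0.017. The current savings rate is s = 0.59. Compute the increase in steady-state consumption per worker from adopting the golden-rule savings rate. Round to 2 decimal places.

n + δ = 0.017 + 0.08 = 0.097.
Current steady state (s = 0.59): k* = (0.59·3.7/0.097)^(1/0.51) ≈ 448.2635, y* = 3.7·448.2635^0.49 ≈ 73.6976, c* = (1−0.59)·73.6976 ≈ 30.2160.
At the golden rule the marginal product of capital equals n+δ: 0.49·3.7·k^(0.49−1) = 0.097. Solving, k_gold = (0.49·3.7/0.097)^(1/0.51) ≈ 311.4472.
y_gold = 3.7·311.4472^0.49 ≈ 61.6538, c_gold = y_gold − 0.097·k_gold ≈ 31.4435.
Gain: Δc = 31.4435 − 30.2160 ≈ 1.2275.

Δc ≈ 1.23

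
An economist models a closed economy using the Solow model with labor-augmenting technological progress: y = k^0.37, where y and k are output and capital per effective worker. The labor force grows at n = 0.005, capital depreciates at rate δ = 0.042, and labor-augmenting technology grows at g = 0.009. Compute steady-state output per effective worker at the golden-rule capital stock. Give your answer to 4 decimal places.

n + g + δ = 0.005 + 0.009 + 0.042 = 0.056.
Setting f'(k) = n+g+δ gives 0.37·k^(0.37−1) = 0.056, hence k_gold = (0.37/0.056)^(1/0.63) ≈ 20.0267.
Output: y_gold = k_gold^0.37 = 20.0267^0.37 ≈ 3.0311.

y_gold ≈ 3.0311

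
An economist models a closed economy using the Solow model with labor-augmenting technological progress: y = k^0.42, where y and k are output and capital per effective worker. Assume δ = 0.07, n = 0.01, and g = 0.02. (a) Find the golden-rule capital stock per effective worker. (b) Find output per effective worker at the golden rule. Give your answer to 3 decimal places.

(a) k_gold ≈ 11.873; (b) y_gold ≈ 2.827

Capital per effective worker breaks even when investment replaces (n + g + δ)·k; here n + g + δ = 0.1.
At the golden rule the marginal product of capital equals n+g+δ: 0.42·k^(0.42−1) = 0.1. Solving, k_gold = (0.42/0.1)^(1/0.58) ≈ 11.8732.
y_gold = 11.8732^0.42 ≈ 2.8270.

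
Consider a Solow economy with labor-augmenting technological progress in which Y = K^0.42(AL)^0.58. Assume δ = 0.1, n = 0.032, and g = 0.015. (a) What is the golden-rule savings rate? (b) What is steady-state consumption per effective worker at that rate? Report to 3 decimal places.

Break-even investment rate: n + g + δ = 0.032 + 0.015 + 0.1 = 0.147.
For Cobb-Douglas, s_gold equals capital's share: s_gold = 0.42.
At the golden rule the marginal product of capital equals n+g+δ: 0.42·k^(0.42−1) = 0.147. Solving, k_gold = (0.42/0.147)^(1/0.58) ≈ 6.1107.
y_gold = 6.1107^0.42 ≈ 2.1387; c_gold = (1−0.42)·y_gold ≈ 1.2405.

(a) s_gold = 0.420; (b) c_gold ≈ 1.240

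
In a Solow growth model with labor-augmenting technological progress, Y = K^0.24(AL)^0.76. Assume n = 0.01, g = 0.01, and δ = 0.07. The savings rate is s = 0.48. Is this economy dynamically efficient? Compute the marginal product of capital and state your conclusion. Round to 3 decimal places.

Capital per effective worker breaks even when investment replaces (n + g + δ)·k; here n + g + δ = 0.09.
Steady-state k*: s·k^0.24 = 0.09·k gives k* = (0.48/0.09)^(1/0.76) ≈ 9.0485.
MPK = 0.24·9.0485^(-0.76) ≈ 0.0450.
MPK < n+g+δ = 0.09, so the economy is dynamically inefficient (over-saving).

dynamically inefficient; MPK ≈ 0.045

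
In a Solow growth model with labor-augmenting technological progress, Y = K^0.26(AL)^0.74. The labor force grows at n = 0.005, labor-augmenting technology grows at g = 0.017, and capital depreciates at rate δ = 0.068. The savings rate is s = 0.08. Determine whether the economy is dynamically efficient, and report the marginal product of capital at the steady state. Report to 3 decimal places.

Capital per effective worker breaks even when investment replaces (n + g + δ)·k; here n + g + δ = 0.09.
Steady-state k*: s·k^0.26 = 0.09·k gives k* = (0.08/0.09)^(1/0.74) ≈ 0.8529.
MPK = 0.26·0.8529^(-0.74) ≈ 0.2925.
MPK > n+g+δ = 0.09, so the economy is dynamically efficient (under-saving).

dynamically efficient; MPK ≈ 0.292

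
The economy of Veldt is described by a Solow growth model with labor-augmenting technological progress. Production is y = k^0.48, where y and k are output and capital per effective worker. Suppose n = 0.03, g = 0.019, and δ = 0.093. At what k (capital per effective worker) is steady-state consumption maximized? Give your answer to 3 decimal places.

k_gold ≈ 10.404

Break-even investment rate: n + g + δ = 0.03 + 0.019 + 0.093 = 0.142.
At the golden rule the marginal product of capital equals n+g+δ: 0.48·k^(0.48−1) = 0.142. Solving, k_gold = (0.48/0.142)^(1/0.52) ≈ 10.4044.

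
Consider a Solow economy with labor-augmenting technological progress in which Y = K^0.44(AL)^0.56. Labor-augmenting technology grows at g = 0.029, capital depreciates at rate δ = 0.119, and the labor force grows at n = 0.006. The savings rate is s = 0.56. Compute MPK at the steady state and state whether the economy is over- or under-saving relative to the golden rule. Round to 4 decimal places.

over-saving; MPK ≈ 0.1210

The effective depreciation rate is n + g + δ = 0.006 + 0.029 + 0.119 = 0.154.
Steady-state k*: s·k^0.44 = 0.154·k gives k* = (0.56/0.154)^(1/0.56) ≈ 10.0275.
MPK = 0.44·10.0275^(-0.56) ≈ 0.1210.
MPK < n+g+δ = 0.154, so the economy is dynamically inefficient (over-saving).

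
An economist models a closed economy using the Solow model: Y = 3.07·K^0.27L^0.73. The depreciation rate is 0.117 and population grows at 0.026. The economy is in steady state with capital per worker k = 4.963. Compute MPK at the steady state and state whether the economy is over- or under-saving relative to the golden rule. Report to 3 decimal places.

n + δ = 0.026 + 0.117 = 0.143.
MPK = 0.27·3.07·k^(0.27−1) = 0.27·3.07·4.963^(-0.73) ≈ 0.2574.
MPK > 0.143, so the economy is dynamically efficient (under-saving).

under-saving; MPK ≈ 0.257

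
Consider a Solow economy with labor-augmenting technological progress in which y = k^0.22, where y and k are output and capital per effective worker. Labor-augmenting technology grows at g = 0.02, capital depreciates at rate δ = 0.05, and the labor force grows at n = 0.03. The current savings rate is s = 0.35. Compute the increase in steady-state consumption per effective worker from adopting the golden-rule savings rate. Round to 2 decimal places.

Δc ≈ 0.05

n + g + δ = 0.03 + 0.02 + 0.05 = 0.1.
Current steady state (s = 0.35): k* = (0.35/0.1)^(1/0.78) ≈ 4.9834, y* = 4.9834^0.22 ≈ 1.4238, c* = (1−0.35)·1.4238 ≈ 0.9255.
Golden rule sets MPK = n+g+δ: 0.22·k^(0.22−1) = 0.1, so k_gold = (0.22/0.1)^(1/0.78) ≈ 2.7479.
y_gold = 2.7479^0.22 ≈ 1.2491, c_gold = y_gold − 0.1·k_gold ≈ 0.9743.
Gain: Δc = 0.9743 − 0.9255 ≈ 0.0488.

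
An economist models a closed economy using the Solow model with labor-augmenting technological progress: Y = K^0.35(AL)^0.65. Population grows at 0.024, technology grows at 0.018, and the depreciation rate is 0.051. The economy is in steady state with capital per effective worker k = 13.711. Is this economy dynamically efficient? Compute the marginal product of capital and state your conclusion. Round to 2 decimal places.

dynamically inefficient; MPK ≈ 0.06

n + g + δ = 0.024 + 0.018 + 0.051 = 0.093.
MPK = 0.35·k^(0.35−1) = 0.35·13.711^(-0.65) ≈ 0.0638.
MPK < 0.093, so the economy is dynamically inefficient (over-saving).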